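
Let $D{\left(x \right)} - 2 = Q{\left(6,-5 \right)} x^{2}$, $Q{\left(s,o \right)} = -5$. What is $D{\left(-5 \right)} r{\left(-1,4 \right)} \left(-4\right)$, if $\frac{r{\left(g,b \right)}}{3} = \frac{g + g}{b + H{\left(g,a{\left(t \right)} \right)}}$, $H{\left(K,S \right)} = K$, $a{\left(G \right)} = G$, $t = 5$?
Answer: $-984$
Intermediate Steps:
$r{\left(g,b \right)} = \frac{6 g}{b + g}$ ($r{\left(g,b \right)} = 3 \frac{g + g}{b + g} = 3 \frac{2 g}{b + g} = \frac{6 g}{b + g}$)
$D{\left(x \right)} = 2 - 5 x^{2}$
$D{\left(-5 \right)} r{\left(-1,4 \right)} \left(-4\right) = \left(2 - 5 \left(-5\right)^{2}\right) 6 \left(-1\right) \frac{1}{4 - 1} \left(-4\right) = \left(2 - 125\right) 6 \left(-1\right) \frac{1}{3} \left(-4\right) = \left(-123\right) \left(-2\right) \left(-4\right) = 246 \left(-4\right) = -984$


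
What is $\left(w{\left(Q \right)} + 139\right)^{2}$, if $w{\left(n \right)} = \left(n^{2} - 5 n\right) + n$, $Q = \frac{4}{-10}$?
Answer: $\frac{12383361}{625} \approx 19813.0$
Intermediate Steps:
$Q = - \frac{2}{5}$ ($Q = 4 \left(- \frac{1}{10}\right) = - \frac{2}{5} \approx -0.4$)
$w{\left(n \right)} = n^{2} - 4 n$
$\left(w{\left(Q \right)} + 139\right)^{2} = \left(- \frac{2 \left(-4 - \frac{2}{5}\right)}{5} + 139\right)^{2} = \left(\left(- \frac{2}{5}\right) \left(- \frac{22}{5}\right) + 139\right)^{2} = \left(\frac{44}{25} + 139\right)^{2} = \left(\frac{3519}{25}\right)^{2} = \frac{12383361}{625}$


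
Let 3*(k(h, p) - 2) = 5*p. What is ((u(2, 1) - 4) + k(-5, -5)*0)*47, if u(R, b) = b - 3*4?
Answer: -705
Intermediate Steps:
u(R, b) = -12 + b (u(R, b) = b - 12 = -12 + b)
k(h, p) = 2 + 5*p/3 (k(h, p) = 2 + (5*p)/3 = 2 + 5*p/3)
((u(2, 1) - 4) + k(-5, -5)*0)*47 = (((-12 + 1) - 4) + (2 + (5/3)*(-5))*0)*47 = ((-11 - 4) + (2 - 25/3)*0)*47 = (-15 - 19/3*0)*47 = (-15 + 0)*47 = -15*47 = -705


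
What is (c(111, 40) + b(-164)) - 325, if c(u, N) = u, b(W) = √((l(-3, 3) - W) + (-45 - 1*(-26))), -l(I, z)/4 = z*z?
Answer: -214 + √109 ≈ -203.56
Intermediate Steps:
l(I, z) = -4*z² (l(I, z) = -4*z*z = -4*z²)
b(W) = √(-55 - W) (b(W) = √((-4*3² - W) + (-45 - 1*(-26))) = √((-4*9 - W) + (-45 + 26)) = √((-36 - W) - 19) = √(-55 - W))
(c(111, 40) + b(-164)) - 325 = (111 + √(-55 - 1*(-164))) - 325 = (111 + √(-55 + 164)) - 325 = (111 + √109) - 325 = -214 + √109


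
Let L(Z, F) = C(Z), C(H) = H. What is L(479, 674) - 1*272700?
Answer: -272221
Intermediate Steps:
L(Z, F) = Z
L(479, 674) - 1*272700 = 479 - 1*272700 = 479 - 272700 = -272221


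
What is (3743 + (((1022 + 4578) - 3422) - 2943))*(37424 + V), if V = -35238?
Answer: 6509908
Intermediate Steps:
(3743 + (((1022 + 4578) - 3422) - 2943))*(37424 + V) = (3743 + (((1022 + 4578) - 3422) - 2943))*(37424 - 35238) = (3743 + ((5600 - 3422) - 2943))*2186 = (3743 + (2178 - 2943))*2186 = (3743 - 765)*2186 = 2978*2186 = 6509908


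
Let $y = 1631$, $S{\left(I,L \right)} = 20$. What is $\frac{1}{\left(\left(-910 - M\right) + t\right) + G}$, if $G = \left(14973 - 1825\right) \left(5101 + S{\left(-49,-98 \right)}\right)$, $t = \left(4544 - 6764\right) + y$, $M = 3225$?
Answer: $\frac{1}{67326184} \approx 1.4853 \cdot 10^{-8}$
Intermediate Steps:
$t = -589$ ($t = \left(4544 - 6764\right) + 1631 = -2220 + 1631 = -589$)
$G = 67330908$ ($G = \left(14973 - 1825\right) \left(5101 + 20\right) = 13148 \cdot 5121 = 67330908$)
$\frac{1}{\left(\left(-910 - M\right) + t\right) + G} = \frac{1}{\left(\left(-910 - 3225\right) - 589\right) + 67330908} = \frac{1}{\left(-4135 - 589\right) + 67330908} = \frac{1}{-4724 + 67330908} = \frac{1}{67326184}$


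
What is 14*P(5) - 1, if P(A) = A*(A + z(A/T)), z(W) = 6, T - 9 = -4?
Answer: 769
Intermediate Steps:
T = 5 (T = 9 - 4 = 5)
P(A) = A*(6 + A) (P(A) = A*(A + 6) = A*(6 + A))
14*P(5) - 1 = 14*(5*(6 + 5)) - 1 = 14*(5*11) - 1 = 14*55 - 1 = 770 - 1 = 769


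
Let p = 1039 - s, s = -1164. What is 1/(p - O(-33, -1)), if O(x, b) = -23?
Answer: 1/2226 ≈ 0.00044924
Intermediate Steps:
p = 2203 (p = 1039 - 1*(-1164) = 1039 + 1164 = 2203)
1/(p - O(-33, -1)) = 1/(2203 - 1*(-23)) = 1/(2203 + 23) = 1/2226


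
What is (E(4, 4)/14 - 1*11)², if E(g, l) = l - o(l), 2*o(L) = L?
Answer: 5776/49 ≈ 117.88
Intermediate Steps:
o(L) = L/2
E(g, l) = l/2 (E(g, l) = l - l/2 = l/2)
(E(4, 4)/14 - 1*11)² = (((½)*4)/14 - 1*11)² = (2*(1/14) - 11)² = (⅐ - 11)² = (-76/7)² = 5776/49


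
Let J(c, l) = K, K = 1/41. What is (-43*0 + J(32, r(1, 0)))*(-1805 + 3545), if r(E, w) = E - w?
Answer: 1740/41 ≈ 42.439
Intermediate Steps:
K = 1/41 ≈ 0.024390
J(c, l) = 1/41
(-43*0 + J(32, r(1, 0)))*(-1805 + 3545) = (-43*0 + 1/41)*(-1805 + 3545) = (0 + 1/41)*1740 = (1/41)*1740 = 1740/41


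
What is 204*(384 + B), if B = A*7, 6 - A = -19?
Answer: 114036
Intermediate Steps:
A = 25 (A = 6 - 1*(-19) = 6 + 19 = 25)
B = 175 (B = 25*7 = 175)
204*(384 + B) = 204*(384 + 175) = 204*559 = 114036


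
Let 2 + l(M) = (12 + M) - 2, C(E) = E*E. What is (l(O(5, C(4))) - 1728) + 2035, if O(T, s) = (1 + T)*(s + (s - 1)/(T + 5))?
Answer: 420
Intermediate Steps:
C(E) = E²
O(T, s) = (1 + T)*(s + (-1 + s)/(5 + T))
l(M) = 8 + M (l(M) = -2 + ((12 + M) - 2) = -2 + (10 + M) = 8 + M)
(l(O(5, C(4))) - 1728) + 2035 = ((8 + (-1 - 1*5 + 6*4² + 4²*5² + 7*5*4²)/(5 + 5)) - 1728) + 2035 = ((8 + (-1 - 5 + 6*16 + 16*25 + 7*5*16)/10) - 1728) + 2035 = ((8 + (-1 - 5 + 96 + 400 + 560)/10) - 1728) + 2035 = ((8 + (⅒)*1050) - 1728) + 2035 = ((8 + 105) - 1728) + 2035 = (113 - 1728) + 2035 = -1615 + 2035 = 420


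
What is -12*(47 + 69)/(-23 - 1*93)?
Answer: 12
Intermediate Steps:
-12*(47 + 69)/(-23 - 1*93) = -1392/(-23 - 93) = -1392/(-116) = -1392*(-1)/116 = -12*(-1) = 12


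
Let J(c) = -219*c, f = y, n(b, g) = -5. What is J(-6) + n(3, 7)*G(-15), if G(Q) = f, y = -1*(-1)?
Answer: 1309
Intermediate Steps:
y = 1
f = 1
G(Q) = 1
J(-6) + n(3, 7)*G(-15) = -219*(-6) - 5*1 = 1314 - 5 = 1309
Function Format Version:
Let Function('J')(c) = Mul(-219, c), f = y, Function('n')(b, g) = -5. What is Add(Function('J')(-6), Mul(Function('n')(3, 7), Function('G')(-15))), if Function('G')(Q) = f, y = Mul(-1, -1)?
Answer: 1309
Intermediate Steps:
y = 1
f = 1
Function('G')(Q) = 1
Add(Function('J')(-6), Mul(Function('n')(3, 7), Function('G')(-15))) = Add(Mul(-219, -6), Mul(-5, 1)) = Add(1314, -5) = 1309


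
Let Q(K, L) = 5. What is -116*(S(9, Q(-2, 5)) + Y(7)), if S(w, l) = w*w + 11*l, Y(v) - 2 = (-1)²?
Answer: -16124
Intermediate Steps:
Y(v) = 3 (Y(v) = 2 + (-1)² = 2 + 1 = 3)
S(w, l) = w² + 11*l
-116*(S(9, Q(-2, 5)) + Y(7)) = -116*((9² + 11*5) + 3) = -116*((81 + 55) + 3) = -116*(136 + 3) = -116*139 = -16124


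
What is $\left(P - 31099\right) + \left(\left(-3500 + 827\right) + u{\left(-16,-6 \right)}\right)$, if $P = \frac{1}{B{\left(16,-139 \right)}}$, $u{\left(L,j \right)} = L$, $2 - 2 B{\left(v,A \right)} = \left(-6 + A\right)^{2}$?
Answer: $- \frac{710325126}{21023} \approx -33788.0$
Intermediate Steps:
$B{\left(v,A \right)} = 1 - \frac{\left(-6 + A\right)^{2}}{2}$
$P = - \frac{2}{21023}$ ($P = \frac{1}{1 - \frac{\left(-6 - 139\right)^{2}}{2}} = \frac{1}{1 - \frac{\left(-145\right)^{2}}{2}} = \frac{1}{1 - \frac{21025}{2}} = \frac{1}{- \frac{21023}{2}} = - \frac{2}{21023} \approx -9.5134 \cdot 10^{-5}$)
$\left(P - 31099\right) + \left(\left(-3500 + 827\right) + u{\left(-16,-6 \right)}\right) = \left(- \frac{2}{21023} - 31099\right) + \left(\left(-3500 + 827\right) - 16\right) = - \frac{653794279}{21023} - 2689 = - \frac{710325126}{21023}$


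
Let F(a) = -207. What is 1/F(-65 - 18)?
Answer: -1/207 ≈ -0.0048309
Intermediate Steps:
1/F(-65 - 18) = 1/(-207) = -1/207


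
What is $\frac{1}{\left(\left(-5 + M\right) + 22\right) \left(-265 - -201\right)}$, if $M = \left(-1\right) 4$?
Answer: $- \frac{1}{832} \approx -0.0012019$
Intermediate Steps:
$M = -4$
$\frac{1}{\left(\left(-5 + M\right) + 22\right) \left(-265 - -201\right)} = \frac{1}{\left(\left(-5 - 4\right) + 22\right) \left(-265 - -201\right)} = \frac{1}{\left(-9 + 22\right) \left(-265 + 201\right)} = \frac{1}{13 \left(-64\right)} = \frac{1}{-832} = - \frac{1}{832}$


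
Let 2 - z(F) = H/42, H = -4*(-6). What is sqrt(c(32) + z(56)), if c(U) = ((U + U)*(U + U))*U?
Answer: 3*sqrt(713622)/7 ≈ 362.04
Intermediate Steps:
H = 24
z(F) = 10/7 (z(F) = 2 - 24/42 = 2 - 1*4/7 = 2 - 4/7 = 10/7)
c(U) = 4*U**3 (c(U) = ((2*U)*(2*U))*U = (4*U**2)*U = 4*U**3)
sqrt(c(32) + z(56)) = sqrt(4*32**3 + 10/7) = sqrt(4*32768 + 10/7) = sqrt(131072 + 10/7) = sqrt(917514/7) = 3*sqrt(713622)/7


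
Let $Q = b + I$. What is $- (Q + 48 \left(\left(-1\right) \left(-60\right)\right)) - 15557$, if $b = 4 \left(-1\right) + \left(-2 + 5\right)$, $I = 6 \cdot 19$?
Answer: $-18550$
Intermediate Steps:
$I = 114$
$b = -1$ ($b = -4 + 3 = -1$)
$Q = 113$ ($Q = -1 + 114 = 113$)
$- (Q + 48 \left(\left(-1\right) \left(-60\right)\right)) - 15557 = - (113 + 48 \left(\left(-1\right) \left(-60\right)\right)) - 15557 = - (113 + 48 \cdot 60) - 15557 = - (113 + 2880) - 15557 = \left(-1\right) 2993 - 15557 = -2993 - 15557 = -18550$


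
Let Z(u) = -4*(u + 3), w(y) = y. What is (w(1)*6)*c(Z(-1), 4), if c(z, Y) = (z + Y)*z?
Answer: 192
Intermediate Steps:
Z(u) = -12 - 4*u (Z(u) = -4*(3 + u) = -12 - 4*u)
c(z, Y) = z*(Y + z) (c(z, Y) = (Y + z)*z = z*(Y + z))
(w(1)*6)*c(Z(-1), 4) = (1*6)*((-12 - 4*(-1))*(4 + (-12 - 4*(-1)))) = 6*((-12 + 4)*(4 + (-12 + 4))) = 6*(-8*(4 - 8)) = 6*(-8*(-4)) = 6*32 = 192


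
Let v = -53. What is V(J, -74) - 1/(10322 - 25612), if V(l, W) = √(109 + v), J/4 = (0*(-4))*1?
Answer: 1/15290 + 2*√14 ≈ 7.4834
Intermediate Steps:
J = 0 (J = 4*((0*(-4))*1) = 4*(0*1) = 4*0 = 0)
V(l, W) = 2*√14 (V(l, W) = √(109 - 53) = √56 = 2*√14)
V(J, -74) - 1/(10322 - 25612) = 2*√14 - 1/(10322 - 25612) = 2*√14 - 1/(-15290) = 2*√14 - 1*(-1/15290) = 2*√14 + 1/15290 = 1/15290 + 2*√14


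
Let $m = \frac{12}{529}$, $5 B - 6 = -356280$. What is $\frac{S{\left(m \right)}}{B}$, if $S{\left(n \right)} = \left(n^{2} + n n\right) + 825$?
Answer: $- \frac{384781855}{33233357478} \approx -0.011578$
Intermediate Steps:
$B = - \frac{356274}{5}$ ($B = \frac{6}{5} + \frac{1}{5} \left(-356280\right) = \frac{6}{5} - 71256 = - \frac{356274}{5} \approx -71255.0$)
$m = \frac{12}{529}$ ($m = 12 \cdot \frac{1}{529} = \frac{12}{529} \approx 0.022684$)
$S{\left(n \right)} = 825 + 2 n^{2}$ ($S{\left(n \right)} = \left(n^{2} + n^{2}\right) + 825 = 2 n^{2} + 825 = 825 + 2 n^{2}$)
$\frac{S{\left(m \right)}}{B} = \frac{825 + 2 \left(\frac{12}{529}\right)^{2}}{- \frac{356274}{5}} = \left(825 + 2 \cdot \frac{144}{279841}\right) \left(- \frac{5}{356274}\right) = \left(825 + \frac{288}{279841}\right) \left(- \frac{5}{356274}\right) = \frac{230869113}{279841} \left(- \frac{5}{356274}\right) = - \frac{384781855}{33233357478}$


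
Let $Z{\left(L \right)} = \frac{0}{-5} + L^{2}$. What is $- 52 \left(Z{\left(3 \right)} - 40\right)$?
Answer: $1612$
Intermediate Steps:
$Z{\left(L \right)} = L^{2}$ ($Z{\left(L \right)} = 0 \left(- \frac{1}{5}\right) + L^{2} = 0 + L^{2} = L^{2}$)
$- 52 \left(Z{\left(3 \right)} - 40\right) = - 52 \left(3^{2} - 40\right) = - 52 \left(9 - 40\right) = \left(-52\right) \left(-31\right) = 1612$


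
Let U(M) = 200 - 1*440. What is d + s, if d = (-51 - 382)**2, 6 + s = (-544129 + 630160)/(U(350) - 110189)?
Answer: 1882134016/10039 ≈ 1.8748e+5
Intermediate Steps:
U(M) = -240 (U(M) = 200 - 440 = -240)
s = -68055/10039 (s = -6 + (-544129 + 630160)/(-240 - 110189) = -6 + 86031/(-110429) = -6 + 86031*(-1/110429) = -6 - 7821/10039 = -68055/10039 ≈ -6.7791)
d = 187489 (d = (-433)**2 = 187489)
d + s = 187489 - 68055/10039 = 1882134016/10039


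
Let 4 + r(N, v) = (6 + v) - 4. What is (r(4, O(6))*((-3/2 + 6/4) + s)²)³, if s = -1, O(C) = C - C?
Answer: -8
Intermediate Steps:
O(C) = 0
r(N, v) = -2 + v (r(N, v) = -4 + ((6 + v) - 4) = -4 + (2 + v) = -2 + v)
(r(4, O(6))*((-3/2 + 6/4) + s)²)³ = ((-2 + 0)*((-3/2 + 6/4) - 1)²)³ = (-2*((-3*½ + 6*(¼)) - 1)²)³ = (-2*((-3/2 + 3/2) - 1)²)³ = (-2*(0 - 1)²)³ = (-2*(-1)²)³ = (-2*1)³ = (-2)³ = -8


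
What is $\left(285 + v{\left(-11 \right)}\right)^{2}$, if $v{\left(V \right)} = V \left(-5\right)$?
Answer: $115600$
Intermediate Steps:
$v{\left(V \right)} = - 5 V$
$\left(285 + v{\left(-11 \right)}\right)^{2} = \left(285 - -55\right)^{2} = \left(285 + 55\right)^{2} = 340^{2} = 115600$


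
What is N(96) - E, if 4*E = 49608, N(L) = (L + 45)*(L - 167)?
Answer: -22413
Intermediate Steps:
N(L) = (-167 + L)*(45 + L) (N(L) = (45 + L)*(-167 + L) = (-167 + L)*(45 + L))
E = 12402 (E = (¼)*49608 = 12402)
N(96) - E = (-7515 + 96² - 122*96) - 1*12402 = (-7515 + 9216 - 11712) - 12402 = -10011 - 12402 = -22413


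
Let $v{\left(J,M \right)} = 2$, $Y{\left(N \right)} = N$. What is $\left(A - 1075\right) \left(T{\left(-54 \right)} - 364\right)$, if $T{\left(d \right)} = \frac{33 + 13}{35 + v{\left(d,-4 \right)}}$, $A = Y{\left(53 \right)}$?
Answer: $\frac{13717284}{37} \approx 3.7074 \cdot 10^{5}$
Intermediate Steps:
$A = 53$
$T{\left(d \right)} = \frac{46}{37}$ ($T{\left(d \right)} = \frac{33 + 13}{35 + 2} = \frac{46}{37}$)
$\left(A - 1075\right) \left(T{\left(-54 \right)} - 364\right) = \left(53 - 1075\right) \left(\frac{46}{37} - 364\right) = \left(-1022\right) \left(- \frac{13422}{37}\right) = \frac{13717284}{37}$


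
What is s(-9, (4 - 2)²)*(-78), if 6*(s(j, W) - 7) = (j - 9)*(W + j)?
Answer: -1716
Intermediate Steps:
s(j, W) = 7 + (-9 + j)*(W + j)/6 (s(j, W) = 7 + ((j - 9)*(W + j))/6 = 7 + ((-9 + j)*(W + j))/6 = 7 + (-9 + j)*(W + j)/6)
s(-9, (4 - 2)²)*(-78) = (7 - 3*(4 - 2)²/2 - 3/2*(-9) + (⅙)*(-9)² + (⅙)*(4 - 2)²*(-9))*(-78) = (7 - 3/2*2² + 27/2 + (⅙)*81 + (⅙)*2²*(-9))*(-78) = (7 - 3/2*4 + 27/2 + 27/2 + (⅙)*4*(-9))*(-78) = (7 - 6 + 27/2 + 27/2 - 6)*(-78) = 22*(-78) = -1716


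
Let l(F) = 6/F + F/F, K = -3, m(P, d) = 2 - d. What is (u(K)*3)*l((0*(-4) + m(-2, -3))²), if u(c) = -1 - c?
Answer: 186/25 ≈ 7.4400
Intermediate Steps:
l(F) = 1 + 6/F (l(F) = 6/F + 1 = 1 + 6/F)
(u(K)*3)*l((0*(-4) + m(-2, -3))²) = ((-1 - 1*(-3))*3)*((6 + (0*(-4) + (2 - 1*(-3)))²)/((0*(-4) + (2 - 1*(-3)))²)) = ((-1 + 3)*3)*((6 + (0 + (2 + 3))²)/((0 + (2 + 3))²)) = (2*3)*((6 + (0 + 5)²)/((0 + 5)²)) = 6*((6 + 5²)/(5²)) = 6*((6 + 25)/25) = 6*((1/25)*31) = 6*(31/25) = 186/25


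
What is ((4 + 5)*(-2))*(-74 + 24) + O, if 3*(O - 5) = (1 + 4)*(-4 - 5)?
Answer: 890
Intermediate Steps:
O = -10 (O = 5 + ((1 + 4)*(-4 - 5))/3 = 5 + (5*(-9))/3 = 5 + (⅓)*(-45) = 5 - 15 = -10)
((4 + 5)*(-2))*(-74 + 24) + O = ((4 + 5)*(-2))*(-74 + 24) - 10 = (9*(-2))*(-50) - 10 = -18*(-50) - 10 = 900 - 10 = 890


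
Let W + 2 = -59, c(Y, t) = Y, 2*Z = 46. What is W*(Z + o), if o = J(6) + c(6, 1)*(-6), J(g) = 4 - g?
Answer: 915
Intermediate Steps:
Z = 23 (Z = (½)*46 = 23)
W = -61 (W = -2 - 59 = -61)
o = -38 (o = (4 - 1*6) + 6*(-6) = (4 - 6) - 36 = -2 - 36 = -38)
W*(Z + o) = -61*(23 - 38) = -61*(-15) = 915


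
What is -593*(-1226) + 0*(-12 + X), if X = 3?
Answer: 727018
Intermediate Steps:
-593*(-1226) + 0*(-12 + X) = -593*(-1226) + 0*(-12 + 3) = 727018 + 0*(-9) = 727018 + 0 = 727018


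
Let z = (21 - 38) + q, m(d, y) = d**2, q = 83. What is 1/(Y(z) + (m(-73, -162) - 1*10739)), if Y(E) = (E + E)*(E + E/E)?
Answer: 1/3434 ≈ 0.00029121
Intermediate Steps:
z = 66 (z = (21 - 38) + 83 = -17 + 83 = 66)
Y(E) = 2*E*(1 + E) (Y(E) = (2*E)*(E + 1) = (2*E)*(1 + E) = 2*E*(1 + E))
1/(Y(z) + (m(-73, -162) - 1*10739)) = 1/(2*66*(1 + 66) + ((-73)**2 - 1*10739)) = 1/(2*66*67 + (5329 - 10739)) = 1/(8844 - 5410) = 1/3434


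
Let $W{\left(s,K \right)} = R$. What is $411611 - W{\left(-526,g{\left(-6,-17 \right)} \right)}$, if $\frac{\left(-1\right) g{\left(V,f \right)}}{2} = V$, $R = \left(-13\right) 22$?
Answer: $411897$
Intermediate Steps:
$R = -286$
$g{\left(V,f \right)} = - 2 V$
$W{\left(s,K \right)} = -286$
$411611 - W{\left(-526,g{\left(-6,-17 \right)} \right)} = 411611 - -286 = 411611 + 286 = 411897$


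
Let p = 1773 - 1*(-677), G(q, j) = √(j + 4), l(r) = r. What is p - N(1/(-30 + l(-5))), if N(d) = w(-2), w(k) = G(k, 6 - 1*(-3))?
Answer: 2450 - √13 ≈ 2446.4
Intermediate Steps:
G(q, j) = √(4 + j)
p = 2450 (p = 1773 + 677 = 2450)
w(k) = √13 (w(k) = √(4 + (6 - 1*(-3))) = √(4 + (6 + 3)) = √(4 + 9) = √13)
N(d) = √13
p - N(1/(-30 + l(-5))) = 2450 - √13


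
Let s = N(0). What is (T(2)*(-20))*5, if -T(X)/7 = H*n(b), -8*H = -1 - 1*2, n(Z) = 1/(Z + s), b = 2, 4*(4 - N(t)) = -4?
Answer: 75/2 ≈ 37.500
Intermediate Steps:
N(t) = 5 (N(t) = 4 - 1/4*(-4) = 4 + 1 = 5)
s = 5
n(Z) = 1/(5 + Z) (n(Z) = 1/(Z + 5) = 1/(5 + Z))
H = 3/8 (H = -(-1 - 1*2)/8 = -(-1 - 2)/8 = -1/8*(-3) = 3/8 ≈ 0.37500)
T(X) = -3/8 (T(X) = -21/(8*(5 + 2)) = -21/(8*7) = -7*3/56 = -3/8)
(T(2)*(-20))*5 = -3/8*(-20)*5 = (15/2)*5 = 75/2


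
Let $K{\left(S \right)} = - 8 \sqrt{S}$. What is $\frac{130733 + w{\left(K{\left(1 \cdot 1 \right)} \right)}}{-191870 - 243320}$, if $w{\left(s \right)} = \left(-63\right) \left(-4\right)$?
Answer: $- \frac{26197}{87038} \approx -0.30098$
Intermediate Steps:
$w{\left(s \right)} = 252$
$\frac{130733 + w{\left(K{\left(1 \cdot 1 \right)} \right)}}{-191870 - 243320} = \frac{130733 + 252}{-191870 - 243320} = \frac{130985}{-435190} = 130985 \left(- \frac{1}{435190}\right) = - \frac{26197}{87038}$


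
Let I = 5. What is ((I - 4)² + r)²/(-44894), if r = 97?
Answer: -4802/22447 ≈ -0.21393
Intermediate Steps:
((I - 4)² + r)²/(-44894) = ((5 - 4)² + 97)²/(-44894) = (1² + 97)²*(-1/44894) = (1 + 97)²*(-1/44894) = 98²*(-1/44894) = 9604*(-1/44894) = -4802/22447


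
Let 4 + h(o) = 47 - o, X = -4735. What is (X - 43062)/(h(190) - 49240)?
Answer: 47797/49387 ≈ 0.96780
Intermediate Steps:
h(o) = 43 - o (h(o) = -4 + (47 - o) = 43 - o)
(X - 43062)/(h(190) - 49240) = (-4735 - 43062)/((43 - 1*190) - 49240) = -47797/((43 - 190) - 49240) = -47797/(-147 - 49240) = -47797/(-49387) = -47797*(-1/49387) = 47797/49387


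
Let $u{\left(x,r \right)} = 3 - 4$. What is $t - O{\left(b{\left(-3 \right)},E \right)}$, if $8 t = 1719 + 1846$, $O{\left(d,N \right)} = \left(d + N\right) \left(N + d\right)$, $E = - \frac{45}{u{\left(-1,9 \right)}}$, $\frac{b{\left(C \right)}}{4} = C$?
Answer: $- \frac{5147}{8} \approx -643.38$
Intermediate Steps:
$u{\left(x,r \right)} = -1$ ($u{\left(x,r \right)} = 3 - 4 = -1$)
$b{\left(C \right)} = 4 C$
$E = 45$ ($E = - \frac{45}{-1} = \left(-45\right) \left(-1\right) = 45$)
$O{\left(d,N \right)} = \left(N + d\right)^{2}$ ($O{\left(d,N \right)} = \left(N + d\right) \left(N + d\right) = \left(N + d\right)^{2}$)
$t = \frac{3565}{8}$ ($t = \frac{1719 + 1846}{8} = \frac{1}{8} \cdot 3565 = \frac{3565}{8} \approx 445.63$)
$t - O{\left(b{\left(-3 \right)},E \right)} = \frac{3565}{8} - \left(45 + 4 \left(-3\right)\right)^{2} = \frac{3565}{8} - \left(45 - 12\right)^{2} = \frac{3565}{8} - 33^{2} = \frac{3565}{8} - 1089 = - \frac{5147}{8}$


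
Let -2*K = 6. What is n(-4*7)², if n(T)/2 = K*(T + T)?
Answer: 112896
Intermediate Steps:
K = -3 (K = -½*6 = -3)
n(T) = -12*T (n(T) = 2*(-3*(T + T)) = 2*(-6*T) = -12*T)
n(-4*7)² = (-(-48)*7)² = (-12*(-28))² = 336² = 112896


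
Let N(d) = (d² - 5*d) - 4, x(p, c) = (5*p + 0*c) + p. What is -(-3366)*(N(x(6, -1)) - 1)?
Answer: 3739626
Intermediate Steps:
x(p, c) = 6*p (x(p, c) = (5*p + 0) + p = 5*p + p = 6*p)
N(d) = -4 + d² - 5*d
-(-3366)*(N(x(6, -1)) - 1) = -(-3366)*((-4 + (6*6)² - 30*6) - 1) = -(-3366)*((-4 + 36² - 5*36) - 1) = -(-3366)*((-4 + 1296 - 180) - 1) = -(-3366)*(1112 - 1) = -(-3366)*1111 = -1683*(-2222) = 3739626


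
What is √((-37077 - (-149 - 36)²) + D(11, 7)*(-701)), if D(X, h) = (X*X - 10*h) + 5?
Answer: I*√110558 ≈ 332.5*I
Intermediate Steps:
D(X, h) = 5 + X² - 10*h (D(X, h) = (X² - 10*h) + 5 = 5 + X² - 10*h)
√((-37077 - (-149 - 36)²) + D(11, 7)*(-701)) = √((-37077 - (-149 - 36)²) + (5 + 11² - 10*7)*(-701)) = √((-37077 - 1*(-185)²) + (5 + 121 - 70)*(-701)) = √((-37077 - 1*34225) + 56*(-701)) = √((-37077 - 34225) - 39256) = √(-71302 - 39256) = √(-110558) = I*√110558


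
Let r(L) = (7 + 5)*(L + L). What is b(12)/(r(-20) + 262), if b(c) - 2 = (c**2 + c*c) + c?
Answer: -151/109 ≈ -1.3853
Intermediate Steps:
r(L) = 24*L (r(L) = 12*(2*L) = 24*L)
b(c) = 2 + c + 2*c**2 (b(c) = 2 + ((c**2 + c*c) + c) = 2 + ((c**2 + c**2) + c) = 2 + (2*c**2 + c) = 2 + (c + 2*c**2) = 2 + c + 2*c**2)
b(12)/(r(-20) + 262) = (2 + 12 + 2*12**2)/(24*(-20) + 262) = (2 + 12 + 2*144)/(-480 + 262) = (2 + 12 + 288)/(-218) = 302*(-1/218) = -151/109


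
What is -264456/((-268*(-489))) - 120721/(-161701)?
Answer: -2245172597/1765936621 ≈ -1.2714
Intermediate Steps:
-264456/((-268*(-489))) - 120721/(-161701) = -264456/131052 - 120721*(-1/161701) = -264456*1/131052 + 120721/161701 = -22038/10921 + 120721/161701 = -2245172597/1765936621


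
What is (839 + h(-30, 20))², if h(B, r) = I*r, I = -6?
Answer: 516961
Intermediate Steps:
h(B, r) = -6*r
(839 + h(-30, 20))² = (839 - 6*20)² = (839 - 120)² = 719² = 516961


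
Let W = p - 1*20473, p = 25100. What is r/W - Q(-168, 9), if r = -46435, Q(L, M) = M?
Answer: -88078/4627 ≈ -19.036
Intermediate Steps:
W = 4627 (W = 25100 - 1*20473 = 25100 - 20473 = 4627)
r/W - Q(-168, 9) = -46435/4627 - 1*9 = -46435*1/4627 - 9 = -46435/4627 - 9 = -88078/4627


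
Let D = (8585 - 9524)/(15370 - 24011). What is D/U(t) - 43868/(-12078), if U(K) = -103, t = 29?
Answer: 1774190351/488622627 ≈ 3.6310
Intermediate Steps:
D = 939/8641 (D = -939/(-8641) = -939*(-1/8641) = 939/8641 ≈ 0.10867)
D/U(t) - 43868/(-12078) = (939/8641)/(-103) - 43868/(-12078) = (939/8641)*(-1/103) - 43868*(-1/12078) = -939/890023 + 1994/549 = 1774190351/488622627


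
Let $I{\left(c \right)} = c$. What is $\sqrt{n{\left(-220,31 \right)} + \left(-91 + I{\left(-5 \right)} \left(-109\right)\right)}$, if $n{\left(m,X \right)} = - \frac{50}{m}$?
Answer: $\frac{\sqrt{219846}}{22} \approx 21.313$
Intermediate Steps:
$\sqrt{n{\left(-220,31 \right)} + \left(-91 + I{\left(-5 \right)} \left(-109\right)\right)} = \sqrt{- \frac{50}{-220} - -454} = \sqrt{\left(-50\right) \left(- \frac{1}{220}\right) + \left(-91 + 545\right)} = \sqrt{\frac{5}{22} + 454} = \sqrt{\frac{9993}{22}} = \frac{\sqrt{219846}}{22}$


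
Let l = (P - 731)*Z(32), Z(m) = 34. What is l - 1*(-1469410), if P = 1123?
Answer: 1482738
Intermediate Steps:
l = 13328 (l = (1123 - 731)*34 = 392*34 = 13328)
l - 1*(-1469410) = 13328 - 1*(-1469410) = 13328 + 1469410 = 1482738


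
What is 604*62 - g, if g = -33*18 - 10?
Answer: 38052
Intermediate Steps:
g = -604 (g = -594 - 10 = -604)
604*62 - g = 604*62 - 1*(-604) = 37448 + 604 = 38052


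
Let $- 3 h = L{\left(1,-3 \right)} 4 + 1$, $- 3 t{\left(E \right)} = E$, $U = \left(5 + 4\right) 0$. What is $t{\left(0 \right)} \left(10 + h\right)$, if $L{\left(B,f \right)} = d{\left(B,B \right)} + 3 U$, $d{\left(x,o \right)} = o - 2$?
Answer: $0$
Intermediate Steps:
$d{\left(x,o \right)} = -2 + o$
$U = 0$ ($U = 9 \cdot 0 = 0$)
$t{\left(E \right)} = - \frac{E}{3}$
$L{\left(B,f \right)} = -2 + B$ ($L{\left(B,f \right)} = \left(-2 + B\right) + 3 \cdot 0 = \left(-2 + B\right) + 0 = -2 + B$)
$h = 1$ ($h = - \frac{\left(-2 + 1\right) 4 + 1}{3} = - \frac{\left(-1\right) 4 + 1}{3} = - \frac{-4 + 1}{3} = \left(- \frac{1}{3}\right) \left(-3\right) = 1$)
$t{\left(0 \right)} \left(10 + h\right) = \left(- \frac{1}{3}\right) 0 \left(10 + 1\right) = 0 \cdot 11 = 0$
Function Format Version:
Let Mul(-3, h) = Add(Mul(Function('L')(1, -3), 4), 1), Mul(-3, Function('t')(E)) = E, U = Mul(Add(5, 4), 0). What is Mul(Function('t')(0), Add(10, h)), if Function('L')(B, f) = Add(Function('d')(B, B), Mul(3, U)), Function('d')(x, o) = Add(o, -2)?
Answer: 0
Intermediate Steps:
Function('d')(x, o) = Add(-2, o)
U = 0 (U = Mul(9, 0) = 0)
Function('t')(E) = Mul(Rational(-1, 3), E)
Function('L')(B, f) = Add(-2, B) (Function('L')(B, f) = Add(Add(-2, B), Mul(3, 0)) = Add(Add(-2, B), 0) = Add(-2, B))
h = 1 (h = Mul(Rational(-1, 3), Add(Mul(Add(-2, 1), 4), 1)) = Mul(Rational(-1, 3), Add(Mul(-1, 4), 1)) = Mul(Rational(-1, 3), Add(-4, 1)) = Mul(Rational(-1, 3), -3) = 1)
Mul(Function('t')(0), Add(10, h)) = Mul(Mul(Rational(-1, 3), 0), Add(10, 1)) = Mul(0, 11) = 0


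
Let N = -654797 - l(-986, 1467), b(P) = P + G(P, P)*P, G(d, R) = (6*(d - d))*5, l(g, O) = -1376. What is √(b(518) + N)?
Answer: I*√652903 ≈ 808.02*I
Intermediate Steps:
G(d, R) = 0 (G(d, R) = (6*0)*5 = 0*5 = 0)
b(P) = P (b(P) = P + 0*P = P + 0 = P)
N = -653421 (N = -654797 - 1*(-1376) = -654797 + 1376 = -653421)
√(b(518) + N) = √(518 - 653421) = √(-652903) = I*√652903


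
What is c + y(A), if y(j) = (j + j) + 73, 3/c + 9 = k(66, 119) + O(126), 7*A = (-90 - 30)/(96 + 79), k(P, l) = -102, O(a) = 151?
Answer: 142843/1960 ≈ 72.879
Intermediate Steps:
A = -24/245 (A = ((-90 - 30)/(96 + 79))/7 = (-120/175)/7 = (-120*1/175)/7 = (⅐)*(-24/35) = -24/245 ≈ -0.097959)
c = 3/40 (c = 3/(-9 + (-102 + 151)) = 3/(-9 + 49) = 3/40 ≈ 0.075000)
y(j) = 73 + 2*j (y(j) = 2*j + 73 = 73 + 2*j)
c + y(A) = 3/40 + (73 + 2*(-24/245)) = 3/40 + (73 - 48/245) = 3/40 + 17837/245 = 142843/1960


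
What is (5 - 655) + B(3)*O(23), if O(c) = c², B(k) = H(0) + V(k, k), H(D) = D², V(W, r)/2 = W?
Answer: 2524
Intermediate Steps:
V(W, r) = 2*W
B(k) = 2*k (B(k) = 0² + 2*k = 0 + 2*k = 2*k)
(5 - 655) + B(3)*O(23) = (5 - 655) + (2*3)*23² = -650 + 6*529 = -650 + 3174 = 2524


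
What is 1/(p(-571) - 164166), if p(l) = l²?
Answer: 1/161875 ≈ 6.1776e-6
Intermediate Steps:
1/(p(-571) - 164166) = 1/((-571)² - 164166) = 1/(326041 - 164166) = 1/161875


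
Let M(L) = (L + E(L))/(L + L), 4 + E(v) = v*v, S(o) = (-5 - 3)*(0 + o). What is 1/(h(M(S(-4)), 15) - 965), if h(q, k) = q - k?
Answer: -16/15417 ≈ -0.0010378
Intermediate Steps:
S(o) = -8*o
E(v) = -4 + v² (E(v) = -4 + v*v = -4 + v²)
M(L) = (-4 + L + L²)/(2*L) (M(L) = (L + (-4 + L²))/(L + L) = (-4 + L + L²)/((2*L)) = (-4 + L + L²)*(1/(2*L)) = (-4 + L + L²)/(2*L))
1/(h(M(S(-4)), 15) - 965) = 1/(((-4 - 8*(-4) + (-8*(-4))²)/(2*((-8*(-4)))) - 1*15) - 965) = 1/(((½)*(-4 + 32 + 32²)/32 - 15) - 965) = 1/(((½)*(1/32)*(-4 + 32 + 1024) - 15) - 965) = 1/(((½)*(1/32)*1052 - 15) - 965) = 1/((263/16 - 15) - 965) = 1/(23/16 - 965) = 1/(-15417/16) = -16/15417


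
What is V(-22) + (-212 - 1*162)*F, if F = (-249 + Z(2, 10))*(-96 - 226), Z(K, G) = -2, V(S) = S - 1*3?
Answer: -30227453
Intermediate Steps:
V(S) = -3 + S (V(S) = S - 3 = -3 + S)
F = 80822 (F = (-249 - 2)*(-96 - 226) = -251*(-322) = 80822)
V(-22) + (-212 - 1*162)*F = (-3 - 22) + (-212 - 1*162)*80822 = -25 + (-212 - 162)*80822 = -25 - 374*80822 = -25 - 30227428 = -30227453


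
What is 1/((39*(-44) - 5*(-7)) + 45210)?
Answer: 1/43529 ≈ 2.2973e-5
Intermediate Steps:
1/((39*(-44) - 5*(-7)) + 45210) = 1/((-1716 + 35) + 45210) = 1/(-1681 + 45210) = 1/43529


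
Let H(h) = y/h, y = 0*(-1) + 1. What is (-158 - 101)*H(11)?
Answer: -259/11 ≈ -23.545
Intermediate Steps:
y = 1 (y = 0 + 1 = 1)
H(h) = 1/h
(-158 - 101)*H(11) = (-158 - 101)/11 = -259*1/11 = -259/11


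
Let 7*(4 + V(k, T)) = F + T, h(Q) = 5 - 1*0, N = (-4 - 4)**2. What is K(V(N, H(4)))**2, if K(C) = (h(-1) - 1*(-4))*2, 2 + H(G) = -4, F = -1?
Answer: 324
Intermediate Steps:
H(G) = -6 (H(G) = -2 - 4 = -6)
N = 64 (N = (-8)**2 = 64)
h(Q) = 5 (h(Q) = 5 + 0 = 5)
V(k, T) = -29/7 + T/7 (V(k, T) = -4 + (-1 + T)/7 = -4 + (-1/7 + T/7) = -29/7 + T/7)
K(C) = 18 (K(C) = (5 - 1*(-4))*2 = (5 + 4)*2 = 9*2 = 18)
K(V(N, H(4)))**2 = 18**2 = 324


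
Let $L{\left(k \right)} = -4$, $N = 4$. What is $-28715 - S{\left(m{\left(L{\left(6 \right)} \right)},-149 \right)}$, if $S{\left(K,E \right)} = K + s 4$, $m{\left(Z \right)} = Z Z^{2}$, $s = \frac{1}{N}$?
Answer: $-28652$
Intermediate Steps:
$s = \frac{1}{4} \approx 0.25$
$m{\left(Z \right)} = Z^{3}$
$S{\left(K,E \right)} = 1 + K$ ($S{\left(K,E \right)} = K + \frac{1}{4} \cdot 4 = K + 1 = 1 + K$)
$-28715 - S{\left(m{\left(L{\left(6 \right)} \right)},-149 \right)} = -28715 - \left(1 + \left(-4\right)^{3}\right) = -28715 - \left(1 - 64\right) = -28715 - -63 = -28715 + 63 = -28652$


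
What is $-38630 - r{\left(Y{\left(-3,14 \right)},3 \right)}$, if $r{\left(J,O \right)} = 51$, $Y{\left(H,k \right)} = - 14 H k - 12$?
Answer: $-38681$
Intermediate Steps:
$Y{\left(H,k \right)} = -12 - 14 H k$ ($Y{\left(H,k \right)} = - 14 H k - 12 = -12 - 14 H k$)
$-38630 - r{\left(Y{\left(-3,14 \right)},3 \right)} = -38630 - 51 = -38681$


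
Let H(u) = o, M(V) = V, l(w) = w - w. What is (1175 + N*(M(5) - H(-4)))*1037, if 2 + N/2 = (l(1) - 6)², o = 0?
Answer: 1571055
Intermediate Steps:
l(w) = 0
N = 68 (N = -4 + 2*(0 - 6)² = -4 + 2*(-6)² = -4 + 2*36 = -4 + 72 = 68)
H(u) = 0
(1175 + N*(M(5) - H(-4)))*1037 = (1175 + 68*(5 - 1*0))*1037 = (1175 + 68*(5 + 0))*1037 = (1175 + 68*5)*1037 = (1175 + 340)*1037 = 1515*1037 = 1571055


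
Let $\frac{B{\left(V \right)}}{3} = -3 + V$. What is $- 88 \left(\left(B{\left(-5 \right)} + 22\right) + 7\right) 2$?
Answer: $-880$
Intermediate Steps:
$B{\left(V \right)} = -9 + 3 V$ ($B{\left(V \right)} = 3 \left(-3 + V\right) = -9 + 3 V$)
$- 88 \left(\left(B{\left(-5 \right)} + 22\right) + 7\right) 2 = - 88 \left(\left(\left(-9 + 3 \left(-5\right)\right) + 22\right) + 7\right) 2 = - 88 \left(\left(\left(-9 - 15\right) + 22\right) + 7\right) 2 = - 88 \left(\left(-24 + 22\right) + 7\right) 2 = - 88 \left(-2 + 7\right) 2 = - 88 \cdot 5 \cdot 2 = - 440 \cdot 2 = \left(-1\right) 880 = -880$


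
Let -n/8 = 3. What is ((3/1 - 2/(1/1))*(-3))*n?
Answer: 72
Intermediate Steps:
n = -24 (n = -8*3 = -24)
((3/1 - 2/(1/1))*(-3))*n = ((3/1 - 2/(1/1))*(-3))*(-24) = ((3*1 - 2/1)*(-3))*(-24) = ((3 - 2*1)*(-3))*(-24) = ((3 - 2)*(-3))*(-24) = (1*(-3))*(-24) = -3*(-24) = 72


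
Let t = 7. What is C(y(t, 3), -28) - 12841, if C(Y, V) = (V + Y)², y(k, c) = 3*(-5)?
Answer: -10992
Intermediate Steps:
y(k, c) = -15
C(y(t, 3), -28) - 12841 = (-28 - 15)² - 12841 = (-43)² - 12841 = 1849 - 12841 = -10992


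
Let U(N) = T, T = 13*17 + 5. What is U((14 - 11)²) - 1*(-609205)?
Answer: 609431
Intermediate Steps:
T = 226 (T = 221 + 5 = 226)
U(N) = 226
U((14 - 11)²) - 1*(-609205) = 226 - 1*(-609205) = 226 + 609205 = 609431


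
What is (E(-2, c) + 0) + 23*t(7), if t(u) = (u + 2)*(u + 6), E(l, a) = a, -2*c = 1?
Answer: 5381/2 ≈ 2690.5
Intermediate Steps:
c = -½ (c = -½*1 = -½ ≈ -0.50000)
t(u) = (2 + u)*(6 + u)
(E(-2, c) + 0) + 23*t(7) = (-½ + 0) + 23*(12 + 7² + 8*7) = -½ + 23*(12 + 49 + 56) = -½ + 23*117 = -½ + 2691 = 5381/2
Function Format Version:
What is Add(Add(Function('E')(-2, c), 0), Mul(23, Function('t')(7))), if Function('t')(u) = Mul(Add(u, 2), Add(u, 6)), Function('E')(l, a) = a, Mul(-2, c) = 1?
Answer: Rational(5381, 2) ≈ 2690.5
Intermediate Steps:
c = Rational(-1, 2) (c = Mul(Rational(-1, 2), 1) = Rational(-1, 2) ≈ -0.50000)
Function('t')(u) = Mul(Add(2, u), Add(6, u))
Add(Add(Function('E')(-2, c), 0), Mul(23, Function('t')(7))) = Add(Add(Rational(-1, 2), 0), Mul(23, Add(12, Pow(7, 2), Mul(8, 7)))) = Add(Rational(-1, 2), Mul(23, Add(12, 49, 56))) = Add(Rational(-1, 2), Mul(23, 117)) = Add(Rational(-1, 2), 2691) = Rational(5381, 2)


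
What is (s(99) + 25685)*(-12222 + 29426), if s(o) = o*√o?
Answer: 441884740 + 5109588*√11 ≈ 4.5883e+8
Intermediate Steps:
s(o) = o^(3/2)
(s(99) + 25685)*(-12222 + 29426) = (99^(3/2) + 25685)*(-12222 + 29426) = (297*√11 + 25685)*17204 = (25685 + 297*√11)*17204 = 441884740 + 5109588*√11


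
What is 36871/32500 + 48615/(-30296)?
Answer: -16533703/35165000 ≈ -0.47017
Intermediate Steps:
36871/32500 + 48615/(-30296) = 36871*(1/32500) + 48615*(-1/30296) = 36871/32500 - 6945/4328 = -16533703/35165000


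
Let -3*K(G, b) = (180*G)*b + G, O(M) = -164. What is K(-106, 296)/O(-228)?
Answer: -2823893/246 ≈ -11479.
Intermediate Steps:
K(G, b) = -G/3 - 60*G*b (K(G, b) = -((180*G)*b + G)/3 = -(180*G*b + G)/3 = -(G + 180*G*b)/3 = -G/3 - 60*G*b)
K(-106, 296)/O(-228) = -1/3*(-106)*(1 + 180*296)/(-164) = -1/3*(-106)*(1 + 53280)*(-1/164) = -1/3*(-106)*53281*(-1/164) = (5647786/3)*(-1/164) = -2823893/246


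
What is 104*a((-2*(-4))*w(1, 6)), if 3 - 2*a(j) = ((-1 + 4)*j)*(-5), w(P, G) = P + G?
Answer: 43836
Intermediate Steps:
w(P, G) = G + P
a(j) = 3/2 + 15*j/2 (a(j) = 3/2 - (-1 + 4)*j*(-5)/2 = 3/2 - 3*j*(-5)/2 = 3/2 - (-15)*j/2 = 3/2 + 15*j/2)
104*a((-2*(-4))*w(1, 6)) = 104*(3/2 + 15*((-2*(-4))*(6 + 1))/2) = 104*(3/2 + 15*(8*7)/2) = 104*(3/2 + (15/2)*56) = 104*(3/2 + 420) = 104*(843/2) = 43836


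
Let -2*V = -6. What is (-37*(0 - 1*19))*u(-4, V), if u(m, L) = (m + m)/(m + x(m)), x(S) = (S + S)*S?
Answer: -1406/7 ≈ -200.86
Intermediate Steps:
V = 3 (V = -½*(-6) = 3)
x(S) = 2*S² (x(S) = (2*S)*S = 2*S²)
u(m, L) = 2*m/(m + 2*m²) (u(m, L) = (m + m)/(m + 2*m²) = (2*m)/(m + 2*m²) = 2*m/(m + 2*m²))
(-37*(0 - 1*19))*u(-4, V) = (-37*(0 - 1*19))*(2/(1 + 2*(-4))) = (-37*(0 - 19))*(2/(1 - 8)) = (-37*(-19))*(2/(-7)) = 703*(2*(-⅐)) = 703*(-2/7) = -1406/7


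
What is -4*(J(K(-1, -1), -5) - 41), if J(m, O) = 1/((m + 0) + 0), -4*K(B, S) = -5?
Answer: 804/5 ≈ 160.80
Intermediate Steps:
K(B, S) = 5/4 (K(B, S) = -1/4*(-5) = 5/4)
J(m, O) = 1/m (J(m, O) = 1/(m + 0) = 1/m)
-4*(J(K(-1, -1), -5) - 41) = -4*(1/(5/4) - 41) = -4*(4/5 - 41) = -4*(-201/5) = 804/5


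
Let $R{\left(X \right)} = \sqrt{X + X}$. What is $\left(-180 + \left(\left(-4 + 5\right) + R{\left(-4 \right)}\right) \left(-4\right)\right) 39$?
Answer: $-7176 - 312 i \sqrt{2} \approx -7176.0 - 441.23 i$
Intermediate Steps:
$R{\left(X \right)} = \sqrt{2} \sqrt{X}$ ($R{\left(X \right)} = \sqrt{2 X} = \sqrt{2} \sqrt{X}$)
$\left(-180 + \left(\left(-4 + 5\right) + R{\left(-4 \right)}\right) \left(-4\right)\right) 39 = \left(-180 + \left(\left(-4 + 5\right) + \sqrt{2} \sqrt{-4}\right) \left(-4\right)\right) 39 = \left(-180 + \left(1 + \sqrt{2} \cdot 2 i\right) \left(-4\right)\right) 39 = \left(-180 + \left(1 + 2 i \sqrt{2}\right) \left(-4\right)\right) 39 = \left(-180 - \left(4 + 8 i \sqrt{2}\right)\right) 39 = \left(-184 - 8 i \sqrt{2}\right) 39 = -7176 - 312 i \sqrt{2}$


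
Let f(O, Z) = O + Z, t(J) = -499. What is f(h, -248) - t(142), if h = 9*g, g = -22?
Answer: 53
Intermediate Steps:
h = -198 (h = 9*(-22) = -198)
f(h, -248) - t(142) = (-198 - 248) - 1*(-499) = -446 + 499 = 53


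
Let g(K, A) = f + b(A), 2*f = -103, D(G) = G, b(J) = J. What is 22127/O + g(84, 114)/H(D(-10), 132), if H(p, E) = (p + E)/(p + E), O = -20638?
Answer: 633874/10319 ≈ 61.428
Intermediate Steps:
f = -103/2 (f = (½)*(-103) = -103/2 ≈ -51.500)
g(K, A) = -103/2 + A
H(p, E) = 1 (H(p, E) = (E + p)/(E + p) = 1)
22127/O + g(84, 114)/H(D(-10), 132) = 22127/(-20638) + (-103/2 + 114)/1 = 22127*(-1/20638) + (125/2)*1 = -22127/20638 + 125/2 = 633874/10319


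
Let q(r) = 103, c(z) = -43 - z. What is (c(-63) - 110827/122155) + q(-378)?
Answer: 14914238/122155 ≈ 122.09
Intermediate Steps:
(c(-63) - 110827/122155) + q(-378) = ((-43 - 1*(-63)) - 110827/122155) + 103 = ((-43 + 63) - 110827*1/122155) + 103 = (20 - 110827/122155) + 103 = 2332273/122155 + 103 = 14914238/122155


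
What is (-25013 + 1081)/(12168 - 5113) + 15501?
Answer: 109335623/7055 ≈ 15498.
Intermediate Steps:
(-25013 + 1081)/(12168 - 5113) + 15501 = -23932/7055 + 15501 = 109335623/7055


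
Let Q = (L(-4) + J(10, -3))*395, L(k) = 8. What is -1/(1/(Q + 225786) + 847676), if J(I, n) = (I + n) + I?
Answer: -235661/199764173837 ≈ -1.1797e-6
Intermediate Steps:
J(I, n) = n + 2*I
Q = 9875 (Q = (8 + (-3 + 2*10))*395 = (8 + (-3 + 20))*395 = (8 + 17)*395 = 25*395 = 9875)
-1/(1/(Q + 225786) + 847676) = -1/(1/(9875 + 225786) + 847676) = -1/(1/235661 + 847676) = -1/199764173837/235661 = -1*235661/199764173837 = -235661/199764173837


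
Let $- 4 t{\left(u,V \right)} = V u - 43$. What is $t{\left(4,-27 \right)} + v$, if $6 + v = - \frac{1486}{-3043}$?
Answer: $\frac{392405}{12172} \approx 32.238$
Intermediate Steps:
$v = - \frac{16772}{3043}$ ($v = -6 - \frac{1486}{-3043} = -6 - - \frac{1486}{3043} = -6 + \frac{1486}{3043} = - \frac{16772}{3043} \approx -5.5117$)
$t{\left(u,V \right)} = \frac{43}{4} - \frac{V u}{4}$ ($t{\left(u,V \right)} = - \frac{V u - 43}{4} = - \frac{-43 + V u}{4} = \frac{43}{4} - \frac{V u}{4}$)
$t{\left(4,-27 \right)} + v = \left(\frac{43}{4} - \left(- \frac{27}{4}\right) 4\right) - \frac{16772}{3043} = \left(\frac{43}{4} + 27\right) - \frac{16772}{3043} = \frac{151}{4} - \frac{16772}{3043} = \frac{392405}{12172}$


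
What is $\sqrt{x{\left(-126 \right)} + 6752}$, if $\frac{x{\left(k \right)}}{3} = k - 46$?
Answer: $2 \sqrt{1559} \approx 78.968$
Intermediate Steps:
$x{\left(k \right)} = -138 + 3 k$ ($x{\left(k \right)} = 3 \left(k - 46\right) = 3 \left(-46 + k\right) = -138 + 3 k$)
$\sqrt{x{\left(-126 \right)} + 6752} = \sqrt{\left(-138 + 3 \left(-126\right)\right) + 6752} = \sqrt{\left(-138 - 378\right) + 6752} = \sqrt{-516 + 6752} = \sqrt{6236} = 2 \sqrt{1559}$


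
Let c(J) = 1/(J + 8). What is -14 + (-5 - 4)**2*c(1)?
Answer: -5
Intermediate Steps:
c(J) = 1/(8 + J)
-14 + (-5 - 4)**2*c(1) = -14 + (-5 - 4)**2/(8 + 1) = -14 + (-9)**2/9 = -14 + 81*(1/9) = -14 + 9 = -5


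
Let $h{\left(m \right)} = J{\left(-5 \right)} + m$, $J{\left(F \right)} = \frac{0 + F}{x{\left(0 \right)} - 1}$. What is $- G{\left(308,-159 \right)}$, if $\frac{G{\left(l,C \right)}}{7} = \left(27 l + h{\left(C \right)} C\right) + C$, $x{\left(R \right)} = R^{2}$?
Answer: $-228501$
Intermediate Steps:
$J{\left(F \right)} = - F$ ($J{\left(F \right)} = \frac{0 + F}{0^{2} - 1} = \frac{F}{0 - 1} = \frac{F}{-1} = F \left(-1\right) = - F$)
$h{\left(m \right)} = 5 + m$ ($h{\left(m \right)} = \left(-1\right) \left(-5\right) + m = 5 + m$)
$G{\left(l,C \right)} = 7 C + 189 l + 7 C \left(5 + C\right)$ ($G{\left(l,C \right)} = 7 \left(\left(27 l + \left(5 + C\right) C\right) + C\right) = 7 \left(\left(27 l + C \left(5 + C\right)\right) + C\right) = 7 \left(C + 27 l + C \left(5 + C\right)\right) = 7 C + 189 l + 7 C \left(5 + C\right)$)
$- G{\left(308,-159 \right)} = - (7 \left(-159\right) + 189 \cdot 308 + 7 \left(-159\right) \left(5 - 159\right)) = - (-1113 + 58212 + 7 \left(-159\right) \left(-154\right)) = - (-1113 + 58212 + 171402) = \left(-1\right) 228501 = -228501$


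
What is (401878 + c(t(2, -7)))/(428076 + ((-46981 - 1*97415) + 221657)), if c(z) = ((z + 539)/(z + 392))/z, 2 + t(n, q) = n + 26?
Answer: 4367610669/5492002516 ≈ 0.79527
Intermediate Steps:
t(n, q) = 24 + n (t(n, q) = -2 + (n + 26) = -2 + (26 + n) = 24 + n)
c(z) = (539 + z)/(z*(392 + z)) (c(z) = ((539 + z)/(392 + z))/z = (539 + z)/(z*(392 + z)))
(401878 + c(t(2, -7)))/(428076 + ((-46981 - 1*97415) + 221657)) = (401878 + (539 + (24 + 2))/((24 + 2)*(392 + (24 + 2))))/(428076 + ((-46981 - 1*97415) + 221657)) = (401878 + (539 + 26)/(26*(392 + 26)))/(428076 + ((-46981 - 97415) + 221657)) = (401878 + (1/26)*565/418)/(428076 + (-144396 + 221657)) = (401878 + (1/26)*(1/418)*565)/(428076 + 77261) = (401878 + 565/10868)/505337 = (4367610669/10868)*(1/505337) = 4367610669/5492002516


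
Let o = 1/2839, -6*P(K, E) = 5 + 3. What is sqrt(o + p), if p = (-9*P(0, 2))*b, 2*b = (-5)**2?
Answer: sqrt(1208990989)/2839 ≈ 12.247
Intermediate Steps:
b = 25/2 (b = (1/2)*(-5)**2 = (1/2)*25 = 25/2 ≈ 12.500)
P(K, E) = -4/3 (P(K, E) = -(5 + 3)/6 = -1/6*8 = -4/3)
p = 150 (p = -9*(-4/3)*(25/2) = 12*(25/2) = 150)
o = 1/2839 ≈ 0.00035224
sqrt(o + p) = sqrt(1/2839 + 150) = sqrt(425851/2839) = sqrt(1208990989)/2839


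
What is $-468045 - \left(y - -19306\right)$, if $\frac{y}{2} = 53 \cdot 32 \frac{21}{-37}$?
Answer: $- \frac{17960755}{37} \approx -4.8543 \cdot 10^{5}$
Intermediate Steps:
$y = - \frac{71232}{37}$ ($y = 2 \cdot 53 \cdot 32 \frac{21}{-37} = 2 \cdot 1696 \cdot 21 \left(- \frac{1}{37}\right) = 2 \cdot 1696 \left(- \frac{21}{37}\right) = 2 \left(- \frac{35616}{37}\right) = - \frac{71232}{37} \approx -1925.2$)
$-468045 - \left(y - -19306\right) = -468045 - \left(- \frac{71232}{37} - -19306\right) = -468045 - \left(- \frac{71232}{37} + 19306\right) = -468045 - \frac{643090}{37} = - \frac{17960755}{37}$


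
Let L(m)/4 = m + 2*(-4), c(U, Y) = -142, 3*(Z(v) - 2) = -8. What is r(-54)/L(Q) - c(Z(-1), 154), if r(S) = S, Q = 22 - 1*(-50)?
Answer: 18149/128 ≈ 141.79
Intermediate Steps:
Z(v) = -2/3 (Z(v) = 2 + (1/3)*(-8) = 2 - 8/3 = -2/3)
Q = 72 (Q = 22 + 50 = 72)
L(m) = -32 + 4*m (L(m) = 4*(m + 2*(-4)) = 4*(m - 8) = 4*(-8 + m) = -32 + 4*m)
r(-54)/L(Q) - c(Z(-1), 154) = -54/(-32 + 4*72) - 1*(-142) = -54/(-32 + 288) + 142 = -54/256 + 142 = -54*1/256 + 142 = -27/128 + 142 = 18149/128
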